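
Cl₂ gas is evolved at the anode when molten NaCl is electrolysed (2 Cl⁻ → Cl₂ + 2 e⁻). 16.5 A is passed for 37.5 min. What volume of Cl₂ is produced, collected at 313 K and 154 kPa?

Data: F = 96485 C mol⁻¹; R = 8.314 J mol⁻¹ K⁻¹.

3.25 L

Q = I·t = 16.50 A × 2250.0 s = 37120 C.
n(e⁻) = Q/F = 37120 / 96485 = 0.3848 mol.
2 electrons are transferred per Cl₂ molecule, so n(Cl₂) = 0.3848 / 2 = 0.1924 mol.
V = nRT/P = (0.1924 × 8.314 × 313) / (154 × 10³ Pa) = 0.00325 m³ = 3.25 L.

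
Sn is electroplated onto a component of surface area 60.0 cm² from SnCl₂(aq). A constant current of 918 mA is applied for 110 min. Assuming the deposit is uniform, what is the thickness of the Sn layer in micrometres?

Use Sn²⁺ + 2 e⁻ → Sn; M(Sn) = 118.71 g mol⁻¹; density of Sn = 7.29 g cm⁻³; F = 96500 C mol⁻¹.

85.2 μm

Q = I·t = 0.9180 × 6600.0 = 6059 C; n(e⁻) = 0.06279 mol.
n(Sn) = n(e⁻)/2 = 0.03139 mol, so m = 0.03139 × 118.71 = 3.727 g.
Volume = m/ρ = 3.727 / 7.29 = 0.5112 cm³.
Thickness = V/A = 0.5112 / 60.0 = 0.00852 cm = 85.2 μm.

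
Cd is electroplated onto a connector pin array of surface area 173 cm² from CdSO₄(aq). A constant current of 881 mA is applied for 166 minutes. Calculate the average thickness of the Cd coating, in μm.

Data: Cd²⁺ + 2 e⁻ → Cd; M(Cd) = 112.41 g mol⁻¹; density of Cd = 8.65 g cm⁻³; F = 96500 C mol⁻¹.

Q = I·t = 0.8810 × 9960.0 = 8775 C; n(e⁻) = 0.09093 mol.
n(Cd) = n(e⁻)/2 = 0.04547 mol, so m = 0.04547 × 112.41 = 5.111 g.
Volume = m/ρ = 5.111 / 8.65 = 0.5908 cm³.
Thickness = V/A = 0.5908 / 173 = 0.00342 cm = 34.2 μm.

34.2 μm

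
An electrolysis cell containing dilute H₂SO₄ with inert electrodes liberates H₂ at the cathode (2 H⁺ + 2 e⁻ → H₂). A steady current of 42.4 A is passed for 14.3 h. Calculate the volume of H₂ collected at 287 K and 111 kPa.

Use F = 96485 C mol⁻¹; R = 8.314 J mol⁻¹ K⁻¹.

Q = I·t = 42.40 A × 51480 s = 2183000 C.
n(e⁻) = Q/F = 2183000 / 96485 = 22.62 mol.
2 electrons are transferred per H₂ molecule, so n(H₂) = 22.62 / 2 = 11.31 mol.
V = nRT/P = (11.31 × 8.314 × 287) / (111 × 10³ Pa) = 0.243 m³ = 243 L.

243 L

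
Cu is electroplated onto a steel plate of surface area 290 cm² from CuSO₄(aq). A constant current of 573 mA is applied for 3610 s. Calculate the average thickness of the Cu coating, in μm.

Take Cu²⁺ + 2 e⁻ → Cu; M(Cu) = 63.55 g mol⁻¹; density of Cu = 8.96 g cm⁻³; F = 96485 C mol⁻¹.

2.62 μm

Q = I·t = 0.5730 × 3610.0 = 2069 C; n(e⁻) = 0.02144 mol.
n(Cu) = n(e⁻)/2 = 0.01072 mol, so m = 0.01072 × 63.55 = 0.6812 g.
Volume = m/ρ = 0.6812 / 8.96 = 0.07603 cm³.
Thickness = V/A = 0.07603 / 290 = 2.62 × 10⁻⁴ cm = 2.62 μm.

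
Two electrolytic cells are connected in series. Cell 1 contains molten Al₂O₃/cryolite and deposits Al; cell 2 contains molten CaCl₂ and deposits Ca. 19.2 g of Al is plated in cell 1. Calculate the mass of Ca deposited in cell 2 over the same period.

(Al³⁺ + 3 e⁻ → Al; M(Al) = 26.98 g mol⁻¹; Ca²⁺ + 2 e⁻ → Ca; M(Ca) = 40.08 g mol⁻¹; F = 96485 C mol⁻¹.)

n(Al) = 19.2 / 26.98 = 0.7116 mol.
Since Al³⁺ + 3 e⁻ → Al, n(e⁻) passed = 3 × 0.7116 = 2.135 mol.
Cells in series carry the same charge, so the same 2.135 mol of electrons passes through cell 2.
Ca²⁺ + 2 e⁻ → Ca, so n(Ca) = 2.135 / 2 = 1.067 mol.
m(Ca) = 1.067 × 40.08 = 42.8 g.

42.8 g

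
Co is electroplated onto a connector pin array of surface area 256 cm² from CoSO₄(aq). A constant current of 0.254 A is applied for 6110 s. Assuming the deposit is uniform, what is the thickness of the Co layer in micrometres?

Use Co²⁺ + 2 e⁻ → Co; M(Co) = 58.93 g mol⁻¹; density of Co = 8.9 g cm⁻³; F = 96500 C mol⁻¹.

Q = I·t = 0.2540 × 6110.0 = 1552 C; n(e⁻) = 0.01608 mol.
n(Co) = n(e⁻)/2 = 0.008041 mol, so m = 0.008041 × 58.93 = 0.4739 g.
Volume = m/ρ = 0.4739 / 8.9 = 0.05324 cm³.
Thickness = V/A = 0.05324 / 256 = 2.08 × 10⁻⁴ cm = 2.08 μm.

2.08 μm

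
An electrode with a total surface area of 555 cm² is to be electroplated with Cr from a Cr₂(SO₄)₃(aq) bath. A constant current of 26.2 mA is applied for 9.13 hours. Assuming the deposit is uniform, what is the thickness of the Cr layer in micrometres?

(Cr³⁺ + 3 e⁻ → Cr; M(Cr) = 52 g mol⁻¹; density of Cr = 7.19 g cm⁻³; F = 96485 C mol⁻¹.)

Q = I·t = 0.02620 × 32868 = 861.1 C; n(e⁻) = 0.008925 mol.
n(Cr) = n(e⁻)/3 = 0.002975 mol, so m = 0.002975 × 52 = 0.1547 g.
Volume = m/ρ = 0.1547 / 7.19 = 0.02152 cm³.
Thickness = V/A = 0.02152 / 555 = 3.88 × 10⁻⁵ cm = 0.388 μm.

0.388 μm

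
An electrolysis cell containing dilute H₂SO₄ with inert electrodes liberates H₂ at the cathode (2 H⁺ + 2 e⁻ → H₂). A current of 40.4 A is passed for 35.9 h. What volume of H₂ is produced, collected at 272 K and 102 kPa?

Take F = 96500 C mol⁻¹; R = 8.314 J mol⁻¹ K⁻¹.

600 L

Q = I·t = 40.40 A × 129240 s = 5221000 C.
n(e⁻) = Q/F = 5221000 / 96500 = 54.11 mol.
2 electrons are transferred per H₂ molecule, so n(H₂) = 54.11 / 2 = 27.05 mol.
V = nRT/P = (27.05 × 8.314 × 272) / (102 × 10³ Pa) = 0.600 m³ = 600 L.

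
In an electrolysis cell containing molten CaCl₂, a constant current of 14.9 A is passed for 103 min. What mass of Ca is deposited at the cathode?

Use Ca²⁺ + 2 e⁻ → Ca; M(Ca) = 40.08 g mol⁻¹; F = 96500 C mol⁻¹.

Q = I·t = 14.90 A × 6180.0 s = 92080 C.
n(e⁻) = Q/F = 92080 / 96500 = 0.9542 mol.
Ca²⁺ + 2 e⁻ → Ca, so n(Ca) = n(e⁻)/2 = 0.4771 mol.
m = n·M = 0.4771 × 40.08 = 19.1 g.

19.1 g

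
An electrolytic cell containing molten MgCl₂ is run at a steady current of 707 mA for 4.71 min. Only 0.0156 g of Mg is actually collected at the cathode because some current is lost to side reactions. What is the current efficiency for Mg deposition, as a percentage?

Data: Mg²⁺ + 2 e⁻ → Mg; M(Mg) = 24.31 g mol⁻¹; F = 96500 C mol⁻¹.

62.0 %

Q = I·t = 0.7070 × 282.60 = 199.8 C; n(e⁻) = 199.8/96500 = 0.002070 mol.
Theoretical n(Mg) = n(e⁻)/2 = 0.001035 mol, i.e. m_theo = 0.001035 × 24.31 = 0.02517 g.
Efficiency = m_actual / m_theo = 0.0156 / 0.02517 = 62.0 %.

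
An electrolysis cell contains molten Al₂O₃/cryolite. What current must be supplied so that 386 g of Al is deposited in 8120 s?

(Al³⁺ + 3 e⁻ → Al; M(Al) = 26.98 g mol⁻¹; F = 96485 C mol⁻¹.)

510 A

n(Al) = 386 / 26.98 = 14.31 mol.
n(e⁻) = 3 × 14.31 = 42.92 mol.
Q = n(e⁻)·F = 42.92 × 96485 = 4141000 C.
I = Q/t = 4141000 / 8120.0 s = 510 A.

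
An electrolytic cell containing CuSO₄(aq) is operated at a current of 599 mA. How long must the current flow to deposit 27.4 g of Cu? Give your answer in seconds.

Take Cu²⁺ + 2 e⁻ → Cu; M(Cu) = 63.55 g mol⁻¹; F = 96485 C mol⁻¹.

1.39 × 10⁵ s

n(Cu) = m/M = 27.4 / 63.55 = 0.4312 mol.
Each Cu atom requires 2 electrons, so n(e⁻) = 2 × 0.4312 = 0.8623 mol.
Q = n(e⁻)·F = 0.8623 × 96485 = 83200 C.
t = Q/I = 83200 / 0.5990 A = 138900 s.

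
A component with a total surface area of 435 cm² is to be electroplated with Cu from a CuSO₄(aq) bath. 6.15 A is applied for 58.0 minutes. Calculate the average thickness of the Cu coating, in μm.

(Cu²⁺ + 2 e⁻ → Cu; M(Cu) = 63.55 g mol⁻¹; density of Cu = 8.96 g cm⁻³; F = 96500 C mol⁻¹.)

Q = I·t = 6.150 × 3480.0 = 21400 C; n(e⁻) = 0.2218 mol.
n(Cu) = n(e⁻)/2 = 0.1109 mol, so m = 0.1109 × 63.55 = 7.047 g.
Volume = m/ρ = 7.047 / 8.96 = 0.7865 cm³.
Thickness = V/A = 0.7865 / 435 = 0.00181 cm = 18.1 μm.

18.1 μm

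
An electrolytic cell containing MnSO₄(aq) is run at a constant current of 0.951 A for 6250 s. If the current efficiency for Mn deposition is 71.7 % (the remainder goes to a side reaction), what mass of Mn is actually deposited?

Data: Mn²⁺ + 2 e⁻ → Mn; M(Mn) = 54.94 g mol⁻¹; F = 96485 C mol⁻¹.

Q = I·t = 0.9510 × 6250.0 = 5944 C.
n(e⁻) = 5944/96485 = 0.06160 mol; theoretically n(Mn) = 0.06160/2 = 0.03080 mol, m_theo = 1.692 g.
At 71.7 % efficiency, m_actual = 0.717 × 1.692 = 1.21 g.

1.21 g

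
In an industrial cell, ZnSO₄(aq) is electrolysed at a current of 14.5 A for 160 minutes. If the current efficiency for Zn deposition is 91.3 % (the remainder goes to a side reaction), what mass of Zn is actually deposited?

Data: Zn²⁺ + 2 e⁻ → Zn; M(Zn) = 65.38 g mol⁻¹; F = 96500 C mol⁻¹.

43.1 g

Q = I·t = 14.50 × 9600.0 = 139200 C.
n(e⁻) = 139200/96500 = 1.442 mol; theoretically n(Zn) = 1.442/2 = 0.7212 mol, m_theo = 47.15 g.
At 91.3 % efficiency, m_actual = 0.913 × 47.15 = 43.1 g.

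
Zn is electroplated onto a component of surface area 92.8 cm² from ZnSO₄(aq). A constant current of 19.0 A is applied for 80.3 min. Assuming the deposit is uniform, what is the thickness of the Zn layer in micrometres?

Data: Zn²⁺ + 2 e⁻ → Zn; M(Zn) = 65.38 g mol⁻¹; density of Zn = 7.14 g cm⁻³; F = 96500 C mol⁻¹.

468 μm

Q = I·t = 19.00 × 4818.0 = 91540 C; n(e⁻) = 0.9486 mol.
n(Zn) = n(e⁻)/2 = 0.4743 mol, so m = 0.4743 × 65.38 = 31.01 g.
Volume = m/ρ = 31.01 / 7.14 = 4.343 cm³.
Thickness = V/A = 4.343 / 92.8 = 0.0468 cm = 468 μm.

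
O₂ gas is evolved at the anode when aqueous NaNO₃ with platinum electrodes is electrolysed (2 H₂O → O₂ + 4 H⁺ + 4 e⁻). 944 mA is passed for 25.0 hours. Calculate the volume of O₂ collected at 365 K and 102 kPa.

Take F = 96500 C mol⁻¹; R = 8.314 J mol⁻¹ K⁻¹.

Q = I·t = 0.9440 A × 90000 s = 84960 C.
n(e⁻) = Q/F = 84960 / 96500 = 0.8804 mol.
4 electrons are transferred per O₂ molecule, so n(O₂) = 0.8804 / 4 = 0.2201 mol.
V = nRT/P = (0.2201 × 8.314 × 365) / (102 × 10³ Pa) = 0.00655 m³ = 6.55 L.

6.55 L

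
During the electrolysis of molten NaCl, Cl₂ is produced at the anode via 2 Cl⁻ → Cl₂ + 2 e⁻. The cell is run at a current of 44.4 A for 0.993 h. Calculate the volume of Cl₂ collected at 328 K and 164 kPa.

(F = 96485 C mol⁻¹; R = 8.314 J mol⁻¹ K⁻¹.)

13.7 L

Q = I·t = 44.40 A × 3574.8 s = 158700 C.
n(e⁻) = Q/F = 158700 / 96485 = 1.645 mol.
2 electrons are transferred per Cl₂ molecule, so n(Cl₂) = 1.645 / 2 = 0.8225 mol.
V = nRT/P = (0.8225 × 8.314 × 328) / (164 × 10³ Pa) = 0.0137 m³ = 13.7 L.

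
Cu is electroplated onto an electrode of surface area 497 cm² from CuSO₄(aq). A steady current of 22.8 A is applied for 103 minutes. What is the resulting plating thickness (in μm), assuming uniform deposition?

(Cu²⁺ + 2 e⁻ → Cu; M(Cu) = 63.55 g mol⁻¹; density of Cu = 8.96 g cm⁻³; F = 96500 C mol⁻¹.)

Q = I·t = 22.80 × 6180.0 = 140900 C; n(e⁻) = 1.460 mol.
n(Cu) = n(e⁻)/2 = 0.7301 mol, so m = 0.7301 × 63.55 = 46.40 g.
Volume = m/ρ = 46.40 / 8.96 = 5.178 cm³.
Thickness = V/A = 5.178 / 497 = 0.0104 cm = 104 μm.

104 μm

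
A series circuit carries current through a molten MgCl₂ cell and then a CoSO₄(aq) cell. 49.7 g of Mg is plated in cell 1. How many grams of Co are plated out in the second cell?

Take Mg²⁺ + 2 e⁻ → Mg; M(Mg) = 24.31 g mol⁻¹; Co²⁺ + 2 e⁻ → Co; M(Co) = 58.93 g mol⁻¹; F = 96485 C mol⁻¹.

120 g

n(Mg) = 49.7 / 24.31 = 2.044 mol.
Since Mg²⁺ + 2 e⁻ → Mg, n(e⁻) passed = 2 × 2.044 = 4.089 mol.
Cells in series carry the same charge, so the same 4.089 mol of electrons passes through cell 2.
Co²⁺ + 2 e⁻ → Co, so n(Co) = 4.089 / 2 = 2.044 mol.
m(Co) = 2.044 × 58.93 = 120 g.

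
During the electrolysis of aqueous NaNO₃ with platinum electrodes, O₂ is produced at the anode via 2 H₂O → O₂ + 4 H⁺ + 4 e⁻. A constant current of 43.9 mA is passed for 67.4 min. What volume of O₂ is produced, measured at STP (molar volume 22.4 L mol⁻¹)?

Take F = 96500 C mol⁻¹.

Q = I·t = 0.04390 A × 4044.0 s = 177.5 C.
n(e⁻) = Q/F = 177.5 / 96500 = 0.001840 mol.
4 electrons are transferred per O₂ molecule, so n(O₂) = 0.001840 / 4 = 0.0004599 mol.
V = n × V_m = 0.0004599 × 22.4 = 0.0103 L.

0.0103 L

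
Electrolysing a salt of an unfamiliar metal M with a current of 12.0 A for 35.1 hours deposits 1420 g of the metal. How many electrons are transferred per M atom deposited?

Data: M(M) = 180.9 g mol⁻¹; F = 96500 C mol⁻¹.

2

Q = I·t = 12.00 A × 126360 s = 1516000 C, so n(e⁻) = 1516000/96500 = 15.71 mol.
n(M) deposited = 1420 / 180.9 = 7.850 mol.
Electrons per atom = n(e⁻)/n(M) = 15.71 / 7.850 = 2.00 ≈ 2, so the ion is M²⁺.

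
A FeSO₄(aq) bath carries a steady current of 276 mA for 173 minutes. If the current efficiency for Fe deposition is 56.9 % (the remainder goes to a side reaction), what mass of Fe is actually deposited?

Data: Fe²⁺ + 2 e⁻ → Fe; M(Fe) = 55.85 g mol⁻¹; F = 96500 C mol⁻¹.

0.472 g

Q = I·t = 0.2760 × 10380 = 2865 C.
n(e⁻) = 2865/96500 = 0.02969 mol; theoretically n(Fe) = 0.02969/2 = 0.01484 mol, m_theo = 0.8290 g.
At 56.9 % efficiency, m_actual = 0.569 × 0.8290 = 0.472 g.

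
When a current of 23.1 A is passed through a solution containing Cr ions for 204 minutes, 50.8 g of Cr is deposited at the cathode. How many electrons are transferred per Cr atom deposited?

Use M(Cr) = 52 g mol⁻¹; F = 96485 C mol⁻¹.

Q = I·t = 23.10 A × 12240 s = 282700 C, so n(e⁻) = 282700/96485 = 2.930 mol.
n(Cr) deposited = 50.8 / 52 = 0.9769 mol.
Electrons per atom = n(e⁻)/n(Cr) = 2.930 / 0.9769 = 3.00 ≈ 3, so the ion is Cr³⁺.

3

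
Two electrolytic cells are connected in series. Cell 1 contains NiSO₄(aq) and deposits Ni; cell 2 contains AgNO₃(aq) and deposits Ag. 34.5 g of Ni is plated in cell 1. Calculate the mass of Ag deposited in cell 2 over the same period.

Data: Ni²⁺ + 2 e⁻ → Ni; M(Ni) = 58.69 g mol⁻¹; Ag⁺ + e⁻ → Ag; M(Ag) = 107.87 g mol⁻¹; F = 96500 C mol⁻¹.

127 g

n(Ni) = 34.5 / 58.69 = 0.5878 mol.
Since Ni²⁺ + 2 e⁻ → Ni, n(e⁻) passed = 2 × 0.5878 = 1.176 mol.
Cells in series carry the same charge, so the same 1.176 mol of electrons passes through cell 2.
Ag⁺ + e⁻ → Ag, so n(Ag) = 1.176 / 1 = 1.176 mol.
m(Ag) = 1.176 × 107.87 = 127 g.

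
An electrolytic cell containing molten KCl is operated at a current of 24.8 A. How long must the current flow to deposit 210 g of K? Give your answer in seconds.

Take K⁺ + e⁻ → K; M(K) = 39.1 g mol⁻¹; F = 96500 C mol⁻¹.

n(K) = m/M = 210 / 39.1 = 5.371 mol.
Each K atom requires 1 electron, so n(e⁻) = 1 × 5.371 = 5.371 mol.
Q = n(e⁻)·F = 5.371 × 96500 = 518300 C.
t = Q/I = 518300 / 24.80 A = 20900 s.

20900 s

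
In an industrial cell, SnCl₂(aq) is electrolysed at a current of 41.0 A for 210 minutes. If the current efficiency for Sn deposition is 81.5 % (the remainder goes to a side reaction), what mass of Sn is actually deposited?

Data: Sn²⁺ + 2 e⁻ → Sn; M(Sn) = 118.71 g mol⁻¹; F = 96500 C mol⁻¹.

259 g

Q = I·t = 41.00 × 12600 = 516600 C.
n(e⁻) = 516600/96500 = 5.353 mol; theoretically n(Sn) = 5.353/2 = 2.677 mol, m_theo = 317.7 g.
At 81.5 % efficiency, m_actual = 0.815 × 317.7 = 259 g.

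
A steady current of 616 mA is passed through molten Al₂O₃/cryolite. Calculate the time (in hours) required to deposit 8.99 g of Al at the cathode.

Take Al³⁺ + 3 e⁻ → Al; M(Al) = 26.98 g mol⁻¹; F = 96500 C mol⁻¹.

43.5 h

n(Al) = m/M = 8.99 / 26.98 = 0.3332 mol.
Each Al atom requires 3 electrons, so n(e⁻) = 3 × 0.3332 = 0.9996 mol.
Q = n(e⁻)·F = 0.9996 × 96500 = 96460 C.
t = Q/I = 96460 / 0.6160 A = 156600 s = 43.5 h.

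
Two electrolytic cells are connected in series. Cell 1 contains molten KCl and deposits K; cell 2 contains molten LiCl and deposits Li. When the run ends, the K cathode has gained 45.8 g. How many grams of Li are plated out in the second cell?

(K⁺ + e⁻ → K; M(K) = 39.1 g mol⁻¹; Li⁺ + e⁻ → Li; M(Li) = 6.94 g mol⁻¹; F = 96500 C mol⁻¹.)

n(K) = 45.8 / 39.1 = 1.171 mol.
Since K⁺ + e⁻ → K, n(e⁻) passed = 1 × 1.171 = 1.171 mol.
Cells in series carry the same charge, so the same 1.171 mol of electrons passes through cell 2.
Li⁺ + e⁻ → Li, so n(Li) = 1.171 / 1 = 1.171 mol.
m(Li) = 1.171 × 6.94 = 8.13 g.

8.13 g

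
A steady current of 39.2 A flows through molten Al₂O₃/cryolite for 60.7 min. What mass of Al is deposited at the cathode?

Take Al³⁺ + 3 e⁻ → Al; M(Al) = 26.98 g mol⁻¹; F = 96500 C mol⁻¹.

13.3 g

Q = I·t = 39.20 A × 3642.0 s = 142800 C.
n(e⁻) = Q/F = 142800 / 96500 = 1.479 mol.
Al³⁺ + 3 e⁻ → Al, so n(Al) = n(e⁻)/3 = 0.4931 mol.
m = n·M = 0.4931 × 26.98 = 13.3 g.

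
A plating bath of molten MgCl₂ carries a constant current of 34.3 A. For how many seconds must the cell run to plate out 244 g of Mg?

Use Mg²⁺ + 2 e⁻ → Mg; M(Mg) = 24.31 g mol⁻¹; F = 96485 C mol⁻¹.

56500 s

n(Mg) = m/M = 244 / 24.31 = 10.04 mol.
Each Mg atom requires 2 electrons, so n(e⁻) = 2 × 10.04 = 20.07 mol.
Q = n(e⁻)·F = 20.07 × 96485 = 1937000 C.
t = Q/I = 1937000 / 34.30 A = 56470 s.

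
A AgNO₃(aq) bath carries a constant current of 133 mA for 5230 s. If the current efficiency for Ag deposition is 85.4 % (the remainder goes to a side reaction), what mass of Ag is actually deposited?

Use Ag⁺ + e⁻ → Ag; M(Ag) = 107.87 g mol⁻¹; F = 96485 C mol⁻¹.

0.664 g

Q = I·t = 0.1330 × 5230.0 = 695.6 C.
n(e⁻) = 695.6/96485 = 0.007209 mol; theoretically n(Ag) = 0.007209/1 = 0.007209 mol, m_theo = 0.7777 g.
At 85.4 % efficiency, m_actual = 0.854 × 0.7777 = 0.664 g.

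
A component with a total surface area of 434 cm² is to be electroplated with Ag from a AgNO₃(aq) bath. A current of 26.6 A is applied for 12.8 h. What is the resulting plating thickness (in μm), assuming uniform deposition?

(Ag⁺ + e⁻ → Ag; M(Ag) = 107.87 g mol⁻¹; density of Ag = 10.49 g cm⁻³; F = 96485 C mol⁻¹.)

3010 μm

Q = I·t = 26.60 × 46080 = 1226000 C; n(e⁻) = 12.70 mol.
n(Ag) = n(e⁻)/1 = 12.70 mol, so m = 12.70 × 107.87 = 1370 g.
Volume = m/ρ = 1370 / 10.49 = 130.6 cm³.
Thickness = V/A = 130.6 / 434 = 0.301 cm = 3010 μm.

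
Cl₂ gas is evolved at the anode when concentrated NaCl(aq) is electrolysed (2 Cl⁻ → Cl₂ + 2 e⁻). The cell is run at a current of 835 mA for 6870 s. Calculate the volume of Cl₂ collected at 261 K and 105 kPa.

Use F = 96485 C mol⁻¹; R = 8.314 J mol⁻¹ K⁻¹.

Q = I·t = 0.8350 A × 6870.0 s = 5736 C.
n(e⁻) = Q/F = 5736 / 96485 = 0.05945 mol.
2 electrons are transferred per Cl₂ molecule, so n(Cl₂) = 0.05945 / 2 = 0.02973 mol.
V = nRT/P = (0.02973 × 8.314 × 261) / (105 × 10³ Pa) = 6.14 × 10⁻⁴ m³ = 0.614 L.

0.614 L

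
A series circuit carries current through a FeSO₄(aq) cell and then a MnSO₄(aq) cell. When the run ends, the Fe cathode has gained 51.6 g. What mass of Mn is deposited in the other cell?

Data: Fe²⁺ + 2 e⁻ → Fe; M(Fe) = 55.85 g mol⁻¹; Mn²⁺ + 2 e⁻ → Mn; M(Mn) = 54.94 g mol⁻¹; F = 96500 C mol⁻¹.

50.8 g

n(Fe) = 51.6 / 55.85 = 0.9239 mol.
Since Fe²⁺ + 2 e⁻ → Fe, n(e⁻) passed = 2 × 0.9239 = 1.848 mol.
Cells in series carry the same charge, so the same 1.848 mol of electrons passes through cell 2.
Mn²⁺ + 2 e⁻ → Mn, so n(Mn) = 1.848 / 2 = 0.9239 mol.
m(Mn) = 0.9239 × 54.94 = 50.8 g.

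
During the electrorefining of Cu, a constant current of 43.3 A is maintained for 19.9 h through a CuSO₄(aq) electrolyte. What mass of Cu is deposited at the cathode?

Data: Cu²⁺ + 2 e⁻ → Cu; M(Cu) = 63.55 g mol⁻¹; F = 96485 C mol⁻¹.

Q = I·t = 43.30 A × 71640 s = 3102000 C.
n(e⁻) = Q/F = 3102000 / 96485 = 32.15 mol.
Cu²⁺ + 2 e⁻ → Cu, so n(Cu) = n(e⁻)/2 = 16.08 mol.
m = n·M = 16.08 × 63.55 = 1020 g.

1020 g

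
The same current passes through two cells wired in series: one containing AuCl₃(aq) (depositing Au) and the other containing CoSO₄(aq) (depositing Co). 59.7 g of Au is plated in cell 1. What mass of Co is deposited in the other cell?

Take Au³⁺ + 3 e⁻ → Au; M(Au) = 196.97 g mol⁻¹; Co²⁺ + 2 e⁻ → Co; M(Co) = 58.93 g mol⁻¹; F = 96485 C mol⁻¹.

n(Au) = 59.7 / 196.97 = 0.3031 mol.
Since Au³⁺ + 3 e⁻ → Au, n(e⁻) passed = 3 × 0.3031 = 0.9093 mol.
Cells in series carry the same charge, so the same 0.9093 mol of electrons passes through cell 2.
Co²⁺ + 2 e⁻ → Co, so n(Co) = 0.9093 / 2 = 0.4546 mol.
m(Co) = 0.4546 × 58.93 = 26.8 g.

26.8 g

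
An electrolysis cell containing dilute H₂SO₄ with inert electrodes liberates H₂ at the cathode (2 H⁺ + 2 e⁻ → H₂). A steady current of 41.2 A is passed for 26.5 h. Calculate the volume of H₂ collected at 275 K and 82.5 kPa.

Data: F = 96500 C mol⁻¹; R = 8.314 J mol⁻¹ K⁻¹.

564 L

Q = I·t = 41.20 A × 95400 s = 3930000 C.
n(e⁻) = Q/F = 3930000 / 96500 = 40.73 mol.
2 electrons are transferred per H₂ molecule, so n(H₂) = 40.73 / 2 = 20.37 mol.
V = nRT/P = (20.37 × 8.314 × 275) / (82.5 × 10³ Pa) = 0.564 m³ = 564 L.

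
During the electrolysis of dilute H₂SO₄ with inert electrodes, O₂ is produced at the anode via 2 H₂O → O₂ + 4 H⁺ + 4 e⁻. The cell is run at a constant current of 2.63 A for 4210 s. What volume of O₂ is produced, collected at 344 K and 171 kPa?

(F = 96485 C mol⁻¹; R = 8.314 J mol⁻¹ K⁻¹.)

0.480 L

Q = I·t = 2.630 A × 4210.0 s = 11070 C.
n(e⁻) = Q/F = 11070 / 96485 = 0.1148 mol.
4 electrons are transferred per O₂ molecule, so n(O₂) = 0.1148 / 4 = 0.02869 mol.
V = nRT/P = (0.02869 × 8.314 × 344) / (171 × 10³ Pa) = 4.80 × 10⁻⁴ m³ = 0.480 L.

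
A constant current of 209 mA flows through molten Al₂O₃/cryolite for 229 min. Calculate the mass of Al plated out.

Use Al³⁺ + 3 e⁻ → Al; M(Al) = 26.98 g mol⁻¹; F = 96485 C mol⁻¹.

Q = I·t = 0.2090 A × 13740 s = 2872 C.
n(e⁻) = Q/F = 2872 / 96485 = 0.02976 mol.
Al³⁺ + 3 e⁻ → Al, so n(Al) = n(e⁻)/3 = 0.009921 mol.
m = n·M = 0.009921 × 26.98 = 0.268 g.

0.268 g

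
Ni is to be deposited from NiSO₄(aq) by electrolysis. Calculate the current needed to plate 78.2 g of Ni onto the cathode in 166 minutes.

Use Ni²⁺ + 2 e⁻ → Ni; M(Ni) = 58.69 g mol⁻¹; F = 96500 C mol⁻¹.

25.8 A

n(Ni) = 78.2 / 58.69 = 1.332 mol.
n(e⁻) = 2 × 1.332 = 2.665 mol.
Q = n(e⁻)·F = 2.665 × 96500 = 257200 C.
I = Q/t = 257200 / 9960.0 s = 25.8 A.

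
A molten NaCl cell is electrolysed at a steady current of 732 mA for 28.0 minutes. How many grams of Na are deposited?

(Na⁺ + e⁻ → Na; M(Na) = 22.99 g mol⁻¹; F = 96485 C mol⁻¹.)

Q = I·t = 0.7320 A × 1680.0 s = 1230 C.
n(e⁻) = Q/F = 1230 / 96485 = 0.01275 mol.
Na⁺ + e⁻ → Na, so n(Na) = n(e⁻)/1 = 0.01275 mol.
m = n·M = 0.01275 × 22.99 = 0.293 g.

0.293 g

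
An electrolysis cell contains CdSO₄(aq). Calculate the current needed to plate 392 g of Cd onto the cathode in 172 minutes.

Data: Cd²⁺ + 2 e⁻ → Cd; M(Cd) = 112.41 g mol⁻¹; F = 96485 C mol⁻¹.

n(Cd) = 392 / 112.41 = 3.487 mol.
n(e⁻) = 2 × 3.487 = 6.974 mol.
Q = n(e⁻)·F = 6.974 × 96485 = 672900 C.
I = Q/t = 672900 / 10320 s = 65.2 A.

65.2 A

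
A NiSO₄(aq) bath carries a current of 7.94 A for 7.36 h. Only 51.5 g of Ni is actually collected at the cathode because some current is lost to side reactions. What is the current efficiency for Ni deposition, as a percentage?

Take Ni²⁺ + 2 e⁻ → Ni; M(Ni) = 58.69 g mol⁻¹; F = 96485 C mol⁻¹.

Q = I·t = 7.940 × 26496 = 210400 C; n(e⁻) = 210400/96485 = 2.180 mol.
Theoretical n(Ni) = n(e⁻)/2 = 1.090 mol, i.e. m_theo = 1.090 × 58.69 = 63.98 g.
Efficiency = m_actual / m_theo = 51.5 / 63.98 = 80.5 %.

80.5 %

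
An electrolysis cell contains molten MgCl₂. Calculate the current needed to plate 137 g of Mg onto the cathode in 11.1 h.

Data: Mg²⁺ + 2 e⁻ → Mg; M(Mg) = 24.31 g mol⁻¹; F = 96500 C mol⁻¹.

27.2 A

n(Mg) = 137 / 24.31 = 5.636 mol.
n(e⁻) = 2 × 5.636 = 11.27 mol.
Q = n(e⁻)·F = 11.27 × 96500 = 1088000 C.
I = Q/t = 1088000 / 39960 s = 27.2 A.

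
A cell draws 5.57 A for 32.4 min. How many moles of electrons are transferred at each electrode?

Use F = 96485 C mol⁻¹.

0.112 mol

Q = I·t = 5.570 A × 1944.0 s = 10830 C.
n(e⁻) = Q/F = 10830 / 96485 = 0.112 mol.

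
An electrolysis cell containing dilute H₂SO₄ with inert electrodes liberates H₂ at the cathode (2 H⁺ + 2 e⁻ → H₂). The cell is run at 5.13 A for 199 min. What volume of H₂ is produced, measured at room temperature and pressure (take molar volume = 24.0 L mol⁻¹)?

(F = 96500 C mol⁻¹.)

Q = I·t = 5.130 A × 11940 s = 61250 C.
n(e⁻) = Q/F = 61250 / 96500 = 0.6347 mol.
2 electrons are transferred per H₂ molecule, so n(H₂) = 0.6347 / 2 = 0.3174 mol.
V = n × V_m = 0.3174 × 24.0 = 7.62 L.

7.62 L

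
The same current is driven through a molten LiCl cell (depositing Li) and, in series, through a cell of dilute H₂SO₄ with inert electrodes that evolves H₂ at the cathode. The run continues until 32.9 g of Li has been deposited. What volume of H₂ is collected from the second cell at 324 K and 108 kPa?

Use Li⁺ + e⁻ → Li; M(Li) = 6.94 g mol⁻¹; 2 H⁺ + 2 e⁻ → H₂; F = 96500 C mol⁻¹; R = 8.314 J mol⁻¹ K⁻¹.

n(Li) = 32.9 / 6.94 = 4.741 mol, so n(e⁻) = 1 × 4.741 = 4.741 mol.
The cells are in series, so the same 4.741 mol of electrons passes through the second cell.
2 H⁺ + 2 e⁻ → H₂ — 2 mol e⁻ per mol H₂, so n(H₂) = 4.741/2 = 2.370 mol.
V = nRT/P = (2.370 × 8.314 × 324) / (108 × 10³) = 0.0591 m³ = 59.1 L.

59.1 L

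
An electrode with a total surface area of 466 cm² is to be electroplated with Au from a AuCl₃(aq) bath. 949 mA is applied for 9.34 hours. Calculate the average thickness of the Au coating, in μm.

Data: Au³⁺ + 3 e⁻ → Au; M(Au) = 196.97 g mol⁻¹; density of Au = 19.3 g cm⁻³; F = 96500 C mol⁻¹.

Q = I·t = 0.9490 × 33624 = 31910 C; n(e⁻) = 0.3307 mol.
n(Au) = n(e⁻)/3 = 0.1102 mol, so m = 0.1102 × 196.97 = 21.71 g.
Volume = m/ρ = 21.71 / 19.3 = 1.125 cm³.
Thickness = V/A = 1.125 / 466 = 0.00241 cm = 24.1 μm.

24.1 μm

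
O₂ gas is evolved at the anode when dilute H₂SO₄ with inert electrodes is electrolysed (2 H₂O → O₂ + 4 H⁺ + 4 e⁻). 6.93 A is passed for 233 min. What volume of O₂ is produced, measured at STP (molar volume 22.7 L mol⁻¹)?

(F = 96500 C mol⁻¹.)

5.70 L

Q = I·t = 6.930 A × 13980 s = 96880 C.
n(e⁻) = Q/F = 96880 / 96500 = 1.004 mol.
4 electrons are transferred per O₂ molecule, so n(O₂) = 1.004 / 4 = 0.2510 mol.
V = n × V_m = 0.2510 × 22.7 = 5.70 L.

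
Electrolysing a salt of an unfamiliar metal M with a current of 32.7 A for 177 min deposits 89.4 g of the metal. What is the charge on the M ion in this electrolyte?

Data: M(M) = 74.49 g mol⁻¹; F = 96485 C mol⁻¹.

Q = I·t = 32.70 A × 10620 s = 347300 C, so n(e⁻) = 347300/96485 = 3.599 mol.
n(M) deposited = 89.4 / 74.49 = 1.200 mol.
Electrons per atom = n(e⁻)/n(M) = 3.599 / 1.200 = 3.00 ≈ 3, so the ion is M³⁺.

+3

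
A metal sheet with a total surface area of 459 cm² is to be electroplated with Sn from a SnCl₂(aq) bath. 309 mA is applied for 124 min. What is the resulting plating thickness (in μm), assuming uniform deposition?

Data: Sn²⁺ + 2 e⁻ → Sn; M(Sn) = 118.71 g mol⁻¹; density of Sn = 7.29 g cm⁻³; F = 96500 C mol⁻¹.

Q = I·t = 0.3090 × 7440.0 = 2299 C; n(e⁻) = 0.02382 mol.
n(Sn) = n(e⁻)/2 = 0.01191 mol, so m = 0.01191 × 118.71 = 1.414 g.
Volume = m/ρ = 1.414 / 7.29 = 0.1940 cm³.
Thickness = V/A = 0.1940 / 459 = 4.23 × 10⁻⁴ cm = 4.23 μm.

4.23 μm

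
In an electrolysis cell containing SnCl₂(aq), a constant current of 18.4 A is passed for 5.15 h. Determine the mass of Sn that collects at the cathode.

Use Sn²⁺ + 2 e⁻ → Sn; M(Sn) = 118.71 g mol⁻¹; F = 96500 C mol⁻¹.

Q = I·t = 18.40 A × 18540 s = 341100 C.
n(e⁻) = Q/F = 341100 / 96500 = 3.535 mol.
Sn²⁺ + 2 e⁻ → Sn, so n(Sn) = n(e⁻)/2 = 1.768 mol.
m = n·M = 1.768 × 118.71 = 210 g.

210 g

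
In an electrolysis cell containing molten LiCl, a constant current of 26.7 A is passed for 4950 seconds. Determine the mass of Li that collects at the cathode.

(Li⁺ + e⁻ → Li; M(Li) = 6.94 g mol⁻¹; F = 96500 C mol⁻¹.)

Q = I·t = 26.70 A × 4950.0 s = 132200 C.
n(e⁻) = Q/F = 132200 / 96500 = 1.370 mol.
Li⁺ + e⁻ → Li, so n(Li) = n(e⁻)/1 = 1.370 mol.
m = n·M = 1.370 × 6.94 = 9.50 g.

9.50 g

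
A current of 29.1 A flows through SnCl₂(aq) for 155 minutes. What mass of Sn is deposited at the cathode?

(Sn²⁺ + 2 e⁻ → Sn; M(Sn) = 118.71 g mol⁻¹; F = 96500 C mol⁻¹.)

Q = I·t = 29.10 A × 9300.0 s = 270600 C.
n(e⁻) = Q/F = 270600 / 96500 = 2.804 mol.
Sn²⁺ + 2 e⁻ → Sn, so n(Sn) = n(e⁻)/2 = 1.402 mol.
m = n·M = 1.402 × 118.71 = 166 g.

166 g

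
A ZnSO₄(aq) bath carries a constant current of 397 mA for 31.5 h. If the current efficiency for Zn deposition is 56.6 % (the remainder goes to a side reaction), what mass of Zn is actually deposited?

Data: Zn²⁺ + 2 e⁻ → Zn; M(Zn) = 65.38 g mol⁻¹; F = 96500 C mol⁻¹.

8.63 g

Q = I·t = 0.3970 × 113400 = 45020 C.
n(e⁻) = 45020/96500 = 0.4665 mol; theoretically n(Zn) = 0.4665/2 = 0.2333 mol, m_theo = 15.25 g.
At 56.6 % efficiency, m_actual = 0.566 × 15.25 = 8.63 g.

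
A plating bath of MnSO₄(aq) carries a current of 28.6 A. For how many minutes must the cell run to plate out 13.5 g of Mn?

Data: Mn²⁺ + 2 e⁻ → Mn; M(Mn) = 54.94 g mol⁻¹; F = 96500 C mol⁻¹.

27.6 min

n(Mn) = m/M = 13.5 / 54.94 = 0.2457 mol.
Each Mn atom requires 2 electrons, so n(e⁻) = 2 × 0.2457 = 0.4914 mol.
Q = n(e⁻)·F = 0.4914 × 96500 = 47420 C.
t = Q/I = 47420 / 28.60 A = 1658 s = 27.6 min.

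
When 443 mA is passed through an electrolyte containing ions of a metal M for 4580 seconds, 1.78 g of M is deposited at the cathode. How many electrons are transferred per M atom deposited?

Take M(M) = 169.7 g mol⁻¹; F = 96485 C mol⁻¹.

2

Q = I·t = 0.4430 A × 4580.0 s = 2029 C, so n(e⁻) = 2029/96485 = 0.02103 mol.
n(M) deposited = 1.78 / 169.7 = 0.01049 mol.
Electrons per atom = n(e⁻)/n(M) = 0.02103 / 0.01049 = 2.00 ≈ 2, so the ion is M²⁺.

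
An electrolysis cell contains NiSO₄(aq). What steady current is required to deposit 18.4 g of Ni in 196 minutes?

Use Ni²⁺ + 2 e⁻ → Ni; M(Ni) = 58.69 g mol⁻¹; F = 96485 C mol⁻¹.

n(Ni) = 18.4 / 58.69 = 0.3135 mol.
n(e⁻) = 2 × 0.3135 = 0.6270 mol.
Q = n(e⁻)·F = 0.6270 × 96485 = 60500 C.
I = Q/t = 60500 / 11760 s = 5.14 A.

5.14 A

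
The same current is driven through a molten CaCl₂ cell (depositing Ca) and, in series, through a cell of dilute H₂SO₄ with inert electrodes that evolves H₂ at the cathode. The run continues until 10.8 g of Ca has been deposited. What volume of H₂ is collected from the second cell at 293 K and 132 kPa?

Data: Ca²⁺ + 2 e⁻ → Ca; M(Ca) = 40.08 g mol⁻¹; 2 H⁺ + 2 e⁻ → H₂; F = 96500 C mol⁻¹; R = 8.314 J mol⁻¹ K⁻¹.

n(Ca) = 10.8 / 40.08 = 0.2695 mol, so n(e⁻) = 2 × 0.2695 = 0.5389 mol.
The cells are in series, so the same 0.5389 mol of electrons passes through the second cell.
2 H⁺ + 2 e⁻ → H₂ — 2 mol e⁻ per mol H₂, so n(H₂) = 0.5389/2 = 0.2695 mol.
V = nRT/P = (0.2695 × 8.314 × 293) / (132 × 10³) = 0.00497 m³ = 4.97 L.

4.97 L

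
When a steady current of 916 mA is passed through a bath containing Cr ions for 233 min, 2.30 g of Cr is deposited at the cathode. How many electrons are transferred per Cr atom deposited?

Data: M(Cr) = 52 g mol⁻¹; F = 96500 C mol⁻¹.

3

Q = I·t = 0.9160 A × 13980 s = 12810 C, so n(e⁻) = 12810/96500 = 0.1327 mol.
n(Cr) deposited = 2.30 / 52 = 0.04423 mol.
Electrons per atom = n(e⁻)/n(Cr) = 0.1327 / 0.04423 = 3.00 ≈ 3, so the ion is Cr³⁺.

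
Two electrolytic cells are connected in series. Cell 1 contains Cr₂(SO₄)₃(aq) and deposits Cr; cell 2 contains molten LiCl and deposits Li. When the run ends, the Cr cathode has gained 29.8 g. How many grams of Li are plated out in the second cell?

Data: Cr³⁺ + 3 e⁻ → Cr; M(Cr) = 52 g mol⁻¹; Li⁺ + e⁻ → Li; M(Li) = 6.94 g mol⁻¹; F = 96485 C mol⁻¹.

11.9 g

n(Cr) = 29.8 / 52 = 0.5731 mol.
Since Cr³⁺ + 3 e⁻ → Cr, n(e⁻) passed = 3 × 0.5731 = 1.719 mol.
Cells in series carry the same charge, so the same 1.719 mol of electrons passes through cell 2.
Li⁺ + e⁻ → Li, so n(Li) = 1.719 / 1 = 1.719 mol.
m(Li) = 1.719 × 6.94 = 11.9 g.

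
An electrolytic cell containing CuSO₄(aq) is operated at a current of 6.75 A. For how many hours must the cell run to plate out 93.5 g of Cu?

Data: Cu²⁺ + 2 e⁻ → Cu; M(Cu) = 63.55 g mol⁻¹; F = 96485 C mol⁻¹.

n(Cu) = m/M = 93.5 / 63.55 = 1.471 mol.
Each Cu atom requires 2 electrons, so n(e⁻) = 2 × 1.471 = 2.943 mol.
Q = n(e⁻)·F = 2.943 × 96485 = 283900 C.
t = Q/I = 283900 / 6.750 A = 42060 s = 11.7 h.

11.7 h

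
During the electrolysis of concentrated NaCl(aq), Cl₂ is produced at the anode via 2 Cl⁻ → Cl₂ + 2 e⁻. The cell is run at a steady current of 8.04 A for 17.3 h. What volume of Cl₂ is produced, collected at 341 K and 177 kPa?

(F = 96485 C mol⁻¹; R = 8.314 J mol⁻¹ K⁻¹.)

41.6 L

Q = I·t = 8.040 A × 62280 s = 500700 C.
n(e⁻) = Q/F = 500700 / 96485 = 5.190 mol.
2 electrons are transferred per Cl₂ molecule, so n(Cl₂) = 5.190 / 2 = 2.595 mol.
V = nRT/P = (2.595 × 8.314 × 341) / (177 × 10³ Pa) = 0.0416 m³ = 41.6 L.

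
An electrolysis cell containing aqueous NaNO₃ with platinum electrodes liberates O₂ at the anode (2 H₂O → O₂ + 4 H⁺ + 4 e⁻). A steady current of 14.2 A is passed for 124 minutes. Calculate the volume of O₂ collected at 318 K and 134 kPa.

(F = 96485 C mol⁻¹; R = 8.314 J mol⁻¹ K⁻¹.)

5.40 L

Q = I·t = 14.20 A × 7440.0 s = 105600 C.
n(e⁻) = Q/F = 105600 / 96485 = 1.095 mol.
4 electrons are transferred per O₂ molecule, so n(O₂) = 1.095 / 4 = 0.2737 mol.
V = nRT/P = (0.2737 × 8.314 × 318) / (134 × 10³ Pa) = 0.00540 m³ = 5.40 L.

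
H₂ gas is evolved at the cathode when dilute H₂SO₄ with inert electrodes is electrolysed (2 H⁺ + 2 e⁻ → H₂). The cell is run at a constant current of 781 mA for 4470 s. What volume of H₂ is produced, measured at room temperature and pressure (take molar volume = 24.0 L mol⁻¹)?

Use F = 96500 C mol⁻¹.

Q = I·t = 0.7810 A × 4470.0 s = 3491 C.
n(e⁻) = Q/F = 3491 / 96500 = 0.03618 mol.
2 electrons are transferred per H₂ molecule, so n(H₂) = 0.03618 / 2 = 0.01809 mol.
V = n × V_m = 0.01809 × 24.0 = 0.434 L.

0.434 L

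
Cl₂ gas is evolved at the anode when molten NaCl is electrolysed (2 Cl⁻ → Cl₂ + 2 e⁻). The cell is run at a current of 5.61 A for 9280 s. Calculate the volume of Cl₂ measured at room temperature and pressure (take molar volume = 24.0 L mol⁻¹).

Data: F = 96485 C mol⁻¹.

Q = I·t = 5.610 A × 9280.0 s = 52060 C.
n(e⁻) = Q/F = 52060 / 96485 = 0.5396 mol.
2 electrons are transferred per Cl₂ molecule, so n(Cl₂) = 0.5396 / 2 = 0.2698 mol.
V = n × V_m = 0.2698 × 24.0 = 6.47 L.

6.47 L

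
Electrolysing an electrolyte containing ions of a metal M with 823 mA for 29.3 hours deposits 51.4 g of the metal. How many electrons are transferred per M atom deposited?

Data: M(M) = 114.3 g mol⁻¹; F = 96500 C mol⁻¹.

Q = I·t = 0.8230 A × 105480 s = 86810 C, so n(e⁻) = 86810/96500 = 0.8996 mol.
n(M) deposited = 51.4 / 114.3 = 0.4497 mol.
Electrons per atom = n(e⁻)/n(M) = 0.8996 / 0.4497 = 2.00 ≈ 2, so the ion is M²⁺.

2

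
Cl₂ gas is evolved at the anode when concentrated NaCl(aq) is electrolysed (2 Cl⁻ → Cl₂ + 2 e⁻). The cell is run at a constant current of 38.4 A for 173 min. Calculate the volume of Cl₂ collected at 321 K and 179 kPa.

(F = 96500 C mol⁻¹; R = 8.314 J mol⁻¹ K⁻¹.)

30.8 L

Q = I·t = 38.40 A × 10380 s = 398600 C.
n(e⁻) = Q/F = 398600 / 96500 = 4.130 mol.
2 electrons are transferred per Cl₂ molecule, so n(Cl₂) = 4.130 / 2 = 2.065 mol.
V = nRT/P = (2.065 × 8.314 × 321) / (179 × 10³ Pa) = 0.0308 m³ = 30.8 L.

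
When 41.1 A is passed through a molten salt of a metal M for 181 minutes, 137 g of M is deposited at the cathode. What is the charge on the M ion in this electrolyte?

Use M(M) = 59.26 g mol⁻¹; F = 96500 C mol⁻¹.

+2

Q = I·t = 41.10 A × 10860 s = 446300 C, so n(e⁻) = 446300/96500 = 4.625 mol.
n(M) deposited = 137 / 59.26 = 2.312 mol.
Electrons per atom = n(e⁻)/n(M) = 4.625 / 2.312 = 2.00 ≈ 2, so the ion is M²⁺.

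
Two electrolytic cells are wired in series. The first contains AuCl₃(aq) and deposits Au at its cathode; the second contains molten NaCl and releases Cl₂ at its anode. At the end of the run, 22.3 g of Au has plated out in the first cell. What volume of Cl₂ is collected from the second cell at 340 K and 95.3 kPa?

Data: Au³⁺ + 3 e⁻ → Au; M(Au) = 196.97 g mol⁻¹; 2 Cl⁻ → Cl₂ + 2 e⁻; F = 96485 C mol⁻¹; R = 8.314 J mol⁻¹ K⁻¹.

5.04 L

n(Au) = 22.3 / 196.97 = 0.1132 mol, so n(e⁻) = 3 × 0.1132 = 0.3396 mol.
The cells are in series, so the same 0.3396 mol of electrons passes through the second cell.
2 Cl⁻ → Cl₂ + 2 e⁻ — 2 mol e⁻ per mol Cl₂, so n(Cl₂) = 0.3396/2 = 0.1698 mol.
V = nRT/P = (0.1698 × 8.314 × 340) / (95.3 × 10³) = 0.00504 m³ = 5.04 L.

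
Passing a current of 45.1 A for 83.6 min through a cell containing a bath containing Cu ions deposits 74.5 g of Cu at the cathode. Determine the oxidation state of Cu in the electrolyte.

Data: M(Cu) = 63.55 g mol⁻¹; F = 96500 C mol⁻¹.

+2

Q = I·t = 45.10 A × 5016.0 s = 226200 C, so n(e⁻) = 226200/96500 = 2.344 mol.
n(Cu) deposited = 74.5 / 63.55 = 1.172 mol.
Electrons per atom = n(e⁻)/n(Cu) = 2.344 / 1.172 = 2.00 ≈ 2, so the ion is Cu²⁺.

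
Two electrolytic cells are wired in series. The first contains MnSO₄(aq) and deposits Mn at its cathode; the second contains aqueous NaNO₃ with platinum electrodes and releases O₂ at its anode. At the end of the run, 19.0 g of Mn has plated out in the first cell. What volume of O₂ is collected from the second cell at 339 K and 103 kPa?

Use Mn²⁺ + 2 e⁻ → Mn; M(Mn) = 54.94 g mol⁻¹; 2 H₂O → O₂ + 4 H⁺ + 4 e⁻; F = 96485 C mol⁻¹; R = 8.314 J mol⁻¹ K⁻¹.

4.73 L

n(Mn) = 19.0 / 54.94 = 0.3458 mol, so n(e⁻) = 2 × 0.3458 = 0.6917 mol.
The cells are in series, so the same 0.6917 mol of electrons passes through the second cell.
2 H₂O → O₂ + 4 H⁺ + 4 e⁻ — 4 mol e⁻ per mol O₂, so n(O₂) = 0.6917/4 = 0.1729 mol.
V = nRT/P = (0.1729 × 8.314 × 339) / (103 × 10³) = 0.00473 m³ = 4.73 L.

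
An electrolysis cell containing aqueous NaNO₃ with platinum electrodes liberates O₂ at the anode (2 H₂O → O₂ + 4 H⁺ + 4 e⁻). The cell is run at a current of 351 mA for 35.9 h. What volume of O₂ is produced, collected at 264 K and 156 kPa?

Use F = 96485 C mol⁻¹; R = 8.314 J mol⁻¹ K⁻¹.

1.65 L

Q = I·t = 0.3510 A × 129240 s = 45360 C.
n(e⁻) = Q/F = 45360 / 96485 = 0.4702 mol.
4 electrons are transferred per O₂ molecule, so n(O₂) = 0.4702 / 4 = 0.1175 mol.
V = nRT/P = (0.1175 × 8.314 × 264) / (156 × 10³ Pa) = 0.00165 m³ = 1.65 L.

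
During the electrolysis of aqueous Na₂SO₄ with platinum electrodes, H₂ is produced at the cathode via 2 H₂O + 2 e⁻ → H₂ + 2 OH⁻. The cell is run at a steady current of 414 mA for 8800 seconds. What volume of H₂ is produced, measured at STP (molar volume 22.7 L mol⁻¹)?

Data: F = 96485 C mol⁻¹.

Q = I·t = 0.4140 A × 8800.0 s = 3643 C.
n(e⁻) = Q/F = 3643 / 96485 = 0.03776 mol.
2 electrons are transferred per H₂ molecule, so n(H₂) = 0.03776 / 2 = 0.01888 mol.
V = n × V_m = 0.01888 × 22.7 = 0.429 L.

0.429 L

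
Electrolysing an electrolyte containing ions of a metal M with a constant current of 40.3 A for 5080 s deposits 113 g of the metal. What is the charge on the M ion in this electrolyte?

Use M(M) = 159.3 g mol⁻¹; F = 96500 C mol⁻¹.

Q = I·t = 40.30 A × 5080.0 s = 204700 C, so n(e⁻) = 204700/96500 = 2.121 mol.
n(M) deposited = 113 / 159.3 = 0.7094 mol.
Electrons per atom = n(e⁻)/n(M) = 2.121 / 0.7094 = 2.99 ≈ 3, so the ion is M³⁺.

+3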